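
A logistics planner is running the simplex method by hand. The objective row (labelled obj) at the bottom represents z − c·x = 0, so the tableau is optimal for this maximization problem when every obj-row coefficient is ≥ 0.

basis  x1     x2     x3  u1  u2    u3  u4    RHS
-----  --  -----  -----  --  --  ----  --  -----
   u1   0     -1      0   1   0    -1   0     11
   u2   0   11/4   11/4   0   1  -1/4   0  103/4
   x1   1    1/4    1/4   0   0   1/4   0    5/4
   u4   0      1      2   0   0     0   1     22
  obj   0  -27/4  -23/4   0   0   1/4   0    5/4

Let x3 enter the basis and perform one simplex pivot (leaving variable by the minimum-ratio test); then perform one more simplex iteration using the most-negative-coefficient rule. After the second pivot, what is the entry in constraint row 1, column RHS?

Ratio test on column x3 — row 1: entry 0 ≤ 0; row 2: (103/4)/(11/4) = 103/11; row 3: (5/4)/(1/4) = 5; row 4: 22/2 = 11. Minimum is 5 at row 3 (x1 leaves); pivot element 1/4.
Divide row 3 by 1/4; eliminate column x3 from the other rows.
Second iteration: most negative obj-row entry is -1 in column x2, so x2 enters.
Ratio test on column x2 — row 1: entry -1 ≤ 0; row 2: entry 0 ≤ 0; row 3: 5/1 = 5; row 4: entry -1 ≤ 0. Minimum is 5 at row 3 (x3 leaves); pivot element 1.
Divide row 3 by 1; eliminate column x2 from the other rows.
After both pivots, the entry at constraint row 1, column RHS is 16.

16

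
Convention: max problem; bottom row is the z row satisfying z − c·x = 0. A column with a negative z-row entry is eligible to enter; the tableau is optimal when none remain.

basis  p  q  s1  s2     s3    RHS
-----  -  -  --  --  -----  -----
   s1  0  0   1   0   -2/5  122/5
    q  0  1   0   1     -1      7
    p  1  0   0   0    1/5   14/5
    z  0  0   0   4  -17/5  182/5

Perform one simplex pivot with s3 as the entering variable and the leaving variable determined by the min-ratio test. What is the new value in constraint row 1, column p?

2

Ratio test on column s3 — row 1: entry -2/5 ≤ 0; row 2: entry -1 ≤ 0; row 3: (14/5)/(1/5) = 14. Minimum is 14 at row 3 (p leaves); pivot element 1/5.
Divide row 3 by 1/5; eliminate column s3 from the other rows.
Row 1 update in column p: 0 − (-2/5)·5 = 2.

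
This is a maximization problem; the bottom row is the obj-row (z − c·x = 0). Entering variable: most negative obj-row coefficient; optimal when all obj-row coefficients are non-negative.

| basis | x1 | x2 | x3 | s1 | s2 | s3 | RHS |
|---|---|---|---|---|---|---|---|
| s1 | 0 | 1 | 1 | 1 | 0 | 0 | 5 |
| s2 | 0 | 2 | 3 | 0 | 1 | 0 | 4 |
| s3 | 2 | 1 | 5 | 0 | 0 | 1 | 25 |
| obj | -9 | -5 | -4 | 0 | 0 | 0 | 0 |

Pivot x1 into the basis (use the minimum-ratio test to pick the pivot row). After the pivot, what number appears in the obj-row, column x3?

Ratio test on column x1 — row 1: entry 0 ≤ 0; row 2: entry 0 ≤ 0; row 3: 25/2 = 25/2. Minimum is 25/2 at row 3 (s3 leaves); pivot element 2.
Divide row 3 by 2; eliminate column x1 from the other rows.
obj-row update in column x3: -4 − (-9)·(5/2) = 37/2.

37/2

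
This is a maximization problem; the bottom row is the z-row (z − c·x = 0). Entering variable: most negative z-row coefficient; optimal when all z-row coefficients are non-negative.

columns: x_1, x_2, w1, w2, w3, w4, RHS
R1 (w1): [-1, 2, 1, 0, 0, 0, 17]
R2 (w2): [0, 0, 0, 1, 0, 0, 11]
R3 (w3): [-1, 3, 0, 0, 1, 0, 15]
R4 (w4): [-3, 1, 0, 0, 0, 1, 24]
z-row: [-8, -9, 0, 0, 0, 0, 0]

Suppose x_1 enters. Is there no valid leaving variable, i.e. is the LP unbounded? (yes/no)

Every constraint-row entry in column x_1 is ≤ 0, so increasing x_1 is unbounded.

yes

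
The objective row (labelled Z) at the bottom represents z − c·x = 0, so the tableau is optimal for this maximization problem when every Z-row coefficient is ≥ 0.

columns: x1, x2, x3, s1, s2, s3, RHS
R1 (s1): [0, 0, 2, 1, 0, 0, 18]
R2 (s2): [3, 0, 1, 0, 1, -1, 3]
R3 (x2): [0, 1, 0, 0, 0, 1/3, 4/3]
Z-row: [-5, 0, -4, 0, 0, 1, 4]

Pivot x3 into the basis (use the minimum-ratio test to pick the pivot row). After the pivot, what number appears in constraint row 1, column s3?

Ratio test on column x3 — row 1: 18/2 = 9; row 2: 3/1 = 3; row 3: entry 0 ≤ 0. Minimum is 3 at row 2 (s2 leaves); pivot element 1.
Divide row 2 by 1; eliminate column x3 from the other rows.
Row 1 update in column s3: 0 − 2·(-1) = 2.

2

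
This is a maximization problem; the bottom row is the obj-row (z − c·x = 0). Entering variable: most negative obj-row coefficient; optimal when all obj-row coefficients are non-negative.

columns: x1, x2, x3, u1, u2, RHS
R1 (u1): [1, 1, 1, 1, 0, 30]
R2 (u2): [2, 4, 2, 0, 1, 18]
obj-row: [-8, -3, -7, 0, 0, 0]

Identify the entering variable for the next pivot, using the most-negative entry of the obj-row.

x1

Negative obj-row entries: x1: -8, x2: -3, x3: -7.
The most negative is -8 in column x1, so x1 enters.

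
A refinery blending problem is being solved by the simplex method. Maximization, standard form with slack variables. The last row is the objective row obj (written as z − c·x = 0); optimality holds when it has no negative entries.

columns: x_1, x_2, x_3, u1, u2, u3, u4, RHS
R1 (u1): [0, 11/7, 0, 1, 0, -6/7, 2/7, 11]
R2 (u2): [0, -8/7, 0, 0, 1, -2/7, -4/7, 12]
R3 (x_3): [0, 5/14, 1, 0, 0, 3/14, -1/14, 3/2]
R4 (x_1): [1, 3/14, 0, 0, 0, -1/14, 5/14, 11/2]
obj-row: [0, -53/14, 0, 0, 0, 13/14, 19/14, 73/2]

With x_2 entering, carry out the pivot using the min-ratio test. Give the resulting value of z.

262/5

Ratio test on column x_2 — row 1: 11/(11/7) = 7; row 2: entry -8/7 ≤ 0; row 3: (3/2)/(5/14) = 21/5; row 4: (11/2)/(3/14) = 77/3. Minimum is 21/5 at row 3 (x_3 leaves); pivot element 5/14.
Pivot on row 3; the obj-row RHS becomes 73/2 − (-53/14)·(21/5) = 262/5.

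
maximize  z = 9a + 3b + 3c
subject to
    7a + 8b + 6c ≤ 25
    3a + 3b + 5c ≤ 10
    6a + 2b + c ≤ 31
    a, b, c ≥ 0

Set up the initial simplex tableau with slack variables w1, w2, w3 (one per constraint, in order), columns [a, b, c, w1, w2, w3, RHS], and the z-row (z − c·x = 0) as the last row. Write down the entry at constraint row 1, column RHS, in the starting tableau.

The RHS of constraint 1 is b_1 = 25.

25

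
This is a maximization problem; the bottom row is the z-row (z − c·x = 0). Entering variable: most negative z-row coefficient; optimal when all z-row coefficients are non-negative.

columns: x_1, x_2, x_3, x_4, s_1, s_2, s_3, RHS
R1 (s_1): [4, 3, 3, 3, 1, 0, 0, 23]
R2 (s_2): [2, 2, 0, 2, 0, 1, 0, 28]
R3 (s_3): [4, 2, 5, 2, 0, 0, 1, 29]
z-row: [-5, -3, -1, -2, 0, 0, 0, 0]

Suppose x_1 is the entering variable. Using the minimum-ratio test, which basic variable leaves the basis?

s_1

Column x_1 entries and ratios — s_1: 23/4 = 23/4; s_2: 28/2 = 14; s_3: 29/4 = 29/4.
Smallest ratio is 23/4 in the row of s_1, so s_1 leaves.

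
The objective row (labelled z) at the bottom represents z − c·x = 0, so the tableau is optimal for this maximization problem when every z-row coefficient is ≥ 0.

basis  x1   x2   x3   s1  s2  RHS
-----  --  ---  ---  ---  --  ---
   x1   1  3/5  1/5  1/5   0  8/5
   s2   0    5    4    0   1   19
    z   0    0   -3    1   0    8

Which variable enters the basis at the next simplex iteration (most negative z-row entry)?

Negative z-row entries: x3: -3.
The most negative is -3 in column x3, so x3 enters.

x3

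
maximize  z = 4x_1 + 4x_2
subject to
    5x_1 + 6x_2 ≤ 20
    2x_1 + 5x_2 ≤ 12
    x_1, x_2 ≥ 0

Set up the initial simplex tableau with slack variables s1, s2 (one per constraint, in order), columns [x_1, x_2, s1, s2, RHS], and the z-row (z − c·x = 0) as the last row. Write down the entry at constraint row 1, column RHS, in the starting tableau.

The RHS of constraint 1 is b_1 = 20.

20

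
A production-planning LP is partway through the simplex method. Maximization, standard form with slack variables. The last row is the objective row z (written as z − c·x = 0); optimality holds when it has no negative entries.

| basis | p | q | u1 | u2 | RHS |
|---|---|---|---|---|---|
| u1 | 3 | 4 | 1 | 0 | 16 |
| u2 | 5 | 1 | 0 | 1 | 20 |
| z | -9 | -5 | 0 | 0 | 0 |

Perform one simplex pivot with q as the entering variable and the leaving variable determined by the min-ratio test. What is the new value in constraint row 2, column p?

Ratio test on column q — row 1: 16/4 = 4; row 2: 20/1 = 20. Minimum is 4 at row 1 (u1 leaves); pivot element 4.
Divide row 1 by 4; eliminate column q from the other rows.
Row 2 update in column p: 5 − 1·(3/4) = 17/4.

17/4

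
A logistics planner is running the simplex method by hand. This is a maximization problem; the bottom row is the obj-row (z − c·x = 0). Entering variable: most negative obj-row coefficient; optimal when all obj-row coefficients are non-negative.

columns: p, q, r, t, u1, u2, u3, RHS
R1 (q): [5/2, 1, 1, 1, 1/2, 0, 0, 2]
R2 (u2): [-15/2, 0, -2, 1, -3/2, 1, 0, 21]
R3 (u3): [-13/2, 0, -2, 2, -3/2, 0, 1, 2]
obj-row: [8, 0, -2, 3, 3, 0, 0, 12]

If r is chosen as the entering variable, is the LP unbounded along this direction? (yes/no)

Column r has positive entries in row(s) 1, so the ratio test bounds it — not unbounded.

no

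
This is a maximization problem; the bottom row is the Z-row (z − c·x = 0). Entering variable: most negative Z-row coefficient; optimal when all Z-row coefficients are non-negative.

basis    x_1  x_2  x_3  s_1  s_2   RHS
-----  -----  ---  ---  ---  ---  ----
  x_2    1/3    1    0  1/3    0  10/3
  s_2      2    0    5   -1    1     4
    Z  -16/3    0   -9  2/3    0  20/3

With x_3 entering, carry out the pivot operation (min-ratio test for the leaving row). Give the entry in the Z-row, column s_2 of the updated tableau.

Ratio test on column x_3 — row 1: entry 0 ≤ 0; row 2: 4/5 = 4/5. Minimum is 4/5 at row 2 (s_2 leaves); pivot element 5.
Divide row 2 by 5; eliminate column x_3 from the other rows.
Z-row update in column s_2: 0 − (-9)·(1/5) = 9/5.

9/5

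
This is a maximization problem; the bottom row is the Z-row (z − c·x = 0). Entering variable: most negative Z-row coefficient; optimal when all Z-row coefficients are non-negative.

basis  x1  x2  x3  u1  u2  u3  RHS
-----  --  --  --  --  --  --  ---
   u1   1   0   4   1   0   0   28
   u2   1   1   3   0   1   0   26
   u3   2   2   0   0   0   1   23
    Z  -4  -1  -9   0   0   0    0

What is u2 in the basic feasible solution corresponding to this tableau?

26

u2 is basic (row 2); its value is the RHS of that row, 26.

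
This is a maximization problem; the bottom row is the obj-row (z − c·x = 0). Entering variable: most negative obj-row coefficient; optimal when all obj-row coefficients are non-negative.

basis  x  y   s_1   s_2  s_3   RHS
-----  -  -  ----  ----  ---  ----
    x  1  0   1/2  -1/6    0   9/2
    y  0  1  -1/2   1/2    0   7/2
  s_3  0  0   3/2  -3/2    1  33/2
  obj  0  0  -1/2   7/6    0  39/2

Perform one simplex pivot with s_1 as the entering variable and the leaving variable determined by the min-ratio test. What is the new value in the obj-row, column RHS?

Ratio test on column s_1 — row 1: (9/2)/(1/2) = 9; row 2: entry -1/2 ≤ 0; row 3: (33/2)/(3/2) = 11. Minimum is 9 at row 1 (x leaves); pivot element 1/2.
Divide row 1 by 1/2; eliminate column s_1 from the other rows.
obj-row update in column RHS: 39/2 − (-1/2)·9 = 24.

24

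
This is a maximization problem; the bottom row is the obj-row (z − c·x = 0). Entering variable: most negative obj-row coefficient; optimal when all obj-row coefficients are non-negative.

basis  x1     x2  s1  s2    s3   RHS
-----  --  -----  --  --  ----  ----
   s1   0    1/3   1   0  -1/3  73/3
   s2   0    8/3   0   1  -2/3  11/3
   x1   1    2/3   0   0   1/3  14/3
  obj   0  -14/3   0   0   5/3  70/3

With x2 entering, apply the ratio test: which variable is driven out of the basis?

s2

Column x2 entries and ratios — s1: (73/3)/(1/3) = 73; s2: (11/3)/(8/3) = 11/8; x1: (14/3)/(2/3) = 7.
Smallest ratio is 11/8 in the row of s2, so s2 leaves.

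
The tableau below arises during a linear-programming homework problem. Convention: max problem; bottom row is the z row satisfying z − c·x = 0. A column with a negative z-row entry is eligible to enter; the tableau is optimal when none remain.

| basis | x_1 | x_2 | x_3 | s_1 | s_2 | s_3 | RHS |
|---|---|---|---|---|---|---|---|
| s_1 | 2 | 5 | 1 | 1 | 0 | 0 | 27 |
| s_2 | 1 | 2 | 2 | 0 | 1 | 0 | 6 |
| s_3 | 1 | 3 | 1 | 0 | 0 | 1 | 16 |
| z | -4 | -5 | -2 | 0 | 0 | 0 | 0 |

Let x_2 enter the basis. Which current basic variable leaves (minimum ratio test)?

Column x_2 entries and ratios — s_1: 27/5 = 27/5; s_2: 6/2 = 3; s_3: 16/3 = 16/3.
Smallest ratio is 3 in the row of s_2, so s_2 leaves.

s_2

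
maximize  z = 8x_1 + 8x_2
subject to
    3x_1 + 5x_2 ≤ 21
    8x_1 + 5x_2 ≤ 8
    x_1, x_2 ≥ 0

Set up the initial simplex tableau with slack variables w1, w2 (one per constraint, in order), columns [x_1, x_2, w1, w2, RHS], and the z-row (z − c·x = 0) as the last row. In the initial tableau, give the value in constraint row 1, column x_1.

3

Constraint 1 has coefficient 3 on x_1.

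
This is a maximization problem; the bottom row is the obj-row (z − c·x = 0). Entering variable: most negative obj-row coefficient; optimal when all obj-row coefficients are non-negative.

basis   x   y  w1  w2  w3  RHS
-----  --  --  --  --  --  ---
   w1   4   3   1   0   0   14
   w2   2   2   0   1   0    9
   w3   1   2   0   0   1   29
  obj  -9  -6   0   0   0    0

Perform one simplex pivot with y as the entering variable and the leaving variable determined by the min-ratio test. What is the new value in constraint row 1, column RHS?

Ratio test on column y — row 1: 14/3 = 14/3; row 2: 9/2 = 9/2; row 3: 29/2 = 29/2. Minimum is 9/2 at row 2 (w2 leaves); pivot element 2.
Divide row 2 by 2; eliminate column y from the other rows.
Row 1 update in column RHS: 14 − 3·(9/2) = 1/2.

1/2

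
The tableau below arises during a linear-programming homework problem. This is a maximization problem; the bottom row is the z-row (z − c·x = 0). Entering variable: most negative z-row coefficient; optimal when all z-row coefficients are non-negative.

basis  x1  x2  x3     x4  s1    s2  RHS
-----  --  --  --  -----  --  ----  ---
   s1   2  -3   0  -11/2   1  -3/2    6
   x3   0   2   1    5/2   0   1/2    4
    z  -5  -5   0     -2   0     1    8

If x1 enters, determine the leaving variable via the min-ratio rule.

Column x1 entries and ratios — s1: 6/2 = 3; x3: 0 ≤ 0, skip.
Smallest ratio is 3 in the row of s1, so s1 leaves.

s1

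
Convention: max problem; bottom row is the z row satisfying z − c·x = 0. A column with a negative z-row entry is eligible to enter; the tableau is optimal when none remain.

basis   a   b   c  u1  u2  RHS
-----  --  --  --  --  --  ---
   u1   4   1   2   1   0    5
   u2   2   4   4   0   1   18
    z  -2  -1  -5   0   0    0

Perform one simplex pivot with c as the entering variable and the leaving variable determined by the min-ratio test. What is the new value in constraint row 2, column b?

2

Ratio test on column c — row 1: 5/2 = 5/2; row 2: 18/4 = 9/2. Minimum is 5/2 at row 1 (u1 leaves); pivot element 2.
Divide row 1 by 2; eliminate column c from the other rows.
Row 2 update in column b: 4 − 4·(1/2) = 2.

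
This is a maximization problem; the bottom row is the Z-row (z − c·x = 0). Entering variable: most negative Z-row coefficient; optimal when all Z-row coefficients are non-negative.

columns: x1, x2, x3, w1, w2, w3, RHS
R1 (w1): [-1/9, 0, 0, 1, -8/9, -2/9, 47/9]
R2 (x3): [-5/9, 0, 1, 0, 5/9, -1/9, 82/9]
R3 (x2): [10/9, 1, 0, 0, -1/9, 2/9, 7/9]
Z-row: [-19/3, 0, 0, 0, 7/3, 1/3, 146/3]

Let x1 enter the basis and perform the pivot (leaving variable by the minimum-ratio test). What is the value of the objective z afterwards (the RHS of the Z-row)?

Ratio test on column x1 — row 1: entry -1/9 ≤ 0; row 2: entry -5/9 ≤ 0; row 3: (7/9)/(10/9) = 7/10. Minimum is 7/10 at row 3 (x2 leaves); pivot element 10/9.
Pivot on row 3; the Z-row RHS becomes 146/3 − (-19/3)·(7/10) = 531/10.

531/10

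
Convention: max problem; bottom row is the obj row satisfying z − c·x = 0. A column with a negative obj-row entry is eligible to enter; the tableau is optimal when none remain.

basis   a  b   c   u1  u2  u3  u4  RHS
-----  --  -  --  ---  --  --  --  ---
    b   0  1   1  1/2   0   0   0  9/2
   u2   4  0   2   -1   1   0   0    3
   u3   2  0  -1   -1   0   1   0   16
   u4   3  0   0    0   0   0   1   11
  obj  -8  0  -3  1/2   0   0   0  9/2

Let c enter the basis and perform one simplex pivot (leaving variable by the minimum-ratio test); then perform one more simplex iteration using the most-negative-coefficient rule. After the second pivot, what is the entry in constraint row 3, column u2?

Ratio test on column c — row 1: (9/2)/1 = 9/2; row 2: 3/2 = 3/2; row 3: entry -1 ≤ 0; row 4: entry 0 ≤ 0. Minimum is 3/2 at row 2 (u2 leaves); pivot element 2.
Divide row 2 by 2; eliminate column c from the other rows.
Second iteration: most negative obj-row entry is -2 in column a, so a enters.
Ratio test on column a — row 1: entry -2 ≤ 0; row 2: (3/2)/2 = 3/4; row 3: (35/2)/4 = 35/8; row 4: 11/3 = 11/3. Minimum is 3/4 at row 2 (c leaves); pivot element 2.
Divide row 2 by 2; eliminate column a from the other rows.
After both pivots, the entry at constraint row 3, column u2 is -1/2.

-1/2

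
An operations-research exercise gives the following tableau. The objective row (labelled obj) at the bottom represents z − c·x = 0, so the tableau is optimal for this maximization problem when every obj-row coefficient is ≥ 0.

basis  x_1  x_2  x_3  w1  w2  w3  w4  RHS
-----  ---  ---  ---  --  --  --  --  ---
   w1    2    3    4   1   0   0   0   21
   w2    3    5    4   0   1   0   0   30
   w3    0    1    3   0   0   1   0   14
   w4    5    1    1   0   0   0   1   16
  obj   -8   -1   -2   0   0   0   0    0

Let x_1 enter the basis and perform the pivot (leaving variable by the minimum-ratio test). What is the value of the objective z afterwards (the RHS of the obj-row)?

128/5

Ratio test on column x_1 — row 1: 21/2 = 21/2; row 2: 30/3 = 10; row 3: entry 0 ≤ 0; row 4: 16/5 = 16/5. Minimum is 16/5 at row 4 (w4 leaves); pivot element 5.
Pivot on row 4; the obj-row RHS becomes 0 − (-8)·(16/5) = 128/5.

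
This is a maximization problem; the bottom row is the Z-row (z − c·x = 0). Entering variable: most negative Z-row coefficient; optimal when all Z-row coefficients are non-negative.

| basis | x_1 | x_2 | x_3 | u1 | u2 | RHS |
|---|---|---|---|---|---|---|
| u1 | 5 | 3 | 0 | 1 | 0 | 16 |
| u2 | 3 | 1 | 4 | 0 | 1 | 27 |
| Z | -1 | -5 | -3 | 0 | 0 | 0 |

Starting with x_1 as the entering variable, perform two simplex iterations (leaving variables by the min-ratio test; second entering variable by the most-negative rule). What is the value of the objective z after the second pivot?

Ratio test on column x_1 — row 1: 16/5 = 16/5; row 2: 27/3 = 9. Minimum is 16/5 at row 1 (u1 leaves); pivot element 5.
Pivot on row 1; the Z-row RHS becomes 0 − (-1)·(16/5) = 16/5.
Next entering variable (most negative Z-row entry -22/5): x_2.
Ratio test on column x_2 — row 1: (16/5)/(3/5) = 16/3; row 2: entry -4/5 ≤ 0. Minimum is 16/3 at row 1 (x_1 leaves); pivot element 3/5.
After the second pivot the Z-row RHS is 16/5 − (-22/5)·(16/3) = 80/3.

80/3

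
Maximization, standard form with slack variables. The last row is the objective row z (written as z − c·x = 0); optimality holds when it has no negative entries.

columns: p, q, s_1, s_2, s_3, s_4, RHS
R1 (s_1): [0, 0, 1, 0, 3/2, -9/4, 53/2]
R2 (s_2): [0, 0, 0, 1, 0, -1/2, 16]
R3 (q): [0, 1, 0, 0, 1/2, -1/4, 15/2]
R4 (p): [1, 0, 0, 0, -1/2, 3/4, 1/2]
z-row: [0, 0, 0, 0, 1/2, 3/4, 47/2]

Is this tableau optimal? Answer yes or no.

Every z-row coefficient is ≥ 0, so the tableau is optimal.

yes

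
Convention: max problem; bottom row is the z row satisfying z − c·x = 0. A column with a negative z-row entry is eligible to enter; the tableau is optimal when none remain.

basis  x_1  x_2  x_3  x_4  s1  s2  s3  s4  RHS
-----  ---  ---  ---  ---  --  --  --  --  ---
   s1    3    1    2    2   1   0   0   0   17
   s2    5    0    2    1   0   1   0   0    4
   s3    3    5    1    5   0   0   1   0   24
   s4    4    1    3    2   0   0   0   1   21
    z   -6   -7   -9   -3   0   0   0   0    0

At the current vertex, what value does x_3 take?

0

x_3 is not in the basis, so in the current basic feasible solution x_3 = 0.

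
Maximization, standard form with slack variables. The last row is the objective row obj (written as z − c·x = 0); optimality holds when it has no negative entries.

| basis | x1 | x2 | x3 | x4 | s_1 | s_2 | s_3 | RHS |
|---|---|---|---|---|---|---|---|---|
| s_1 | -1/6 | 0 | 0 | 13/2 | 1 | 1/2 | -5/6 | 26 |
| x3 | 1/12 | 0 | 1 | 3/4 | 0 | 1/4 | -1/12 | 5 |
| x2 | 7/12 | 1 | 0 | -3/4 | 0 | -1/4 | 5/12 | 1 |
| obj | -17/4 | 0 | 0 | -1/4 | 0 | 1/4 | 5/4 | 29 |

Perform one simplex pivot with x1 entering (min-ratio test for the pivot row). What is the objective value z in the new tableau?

254/7

Ratio test on column x1 — row 1: entry -1/6 ≤ 0; row 2: 5/(1/12) = 60; row 3: 1/(7/12) = 12/7. Minimum is 12/7 at row 3 (x2 leaves); pivot element 7/12.
Pivot on row 3; the obj-row RHS becomes 29 − (-17/4)·(12/7) = 254/7.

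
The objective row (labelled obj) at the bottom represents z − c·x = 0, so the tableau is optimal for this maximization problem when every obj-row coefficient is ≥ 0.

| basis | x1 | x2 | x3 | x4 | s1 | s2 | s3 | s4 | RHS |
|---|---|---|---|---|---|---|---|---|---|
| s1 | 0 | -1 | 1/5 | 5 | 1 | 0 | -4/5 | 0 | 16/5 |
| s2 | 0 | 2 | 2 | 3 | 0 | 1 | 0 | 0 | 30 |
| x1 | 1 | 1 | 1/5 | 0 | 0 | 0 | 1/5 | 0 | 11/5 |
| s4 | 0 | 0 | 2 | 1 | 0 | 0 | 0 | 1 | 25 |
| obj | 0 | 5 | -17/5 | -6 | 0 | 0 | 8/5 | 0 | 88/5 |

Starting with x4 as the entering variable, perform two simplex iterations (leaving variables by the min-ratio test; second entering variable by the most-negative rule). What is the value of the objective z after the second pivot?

Ratio test on column x4 — row 1: (16/5)/5 = 16/25; row 2: 30/3 = 10; row 3: entry 0 ≤ 0; row 4: 25/1 = 25. Minimum is 16/25 at row 1 (s1 leaves); pivot element 5.
Pivot on row 1; the obj-row RHS becomes 88/5 − (-6)·(16/25) = 536/25.
Next entering variable (most negative obj-row entry -79/25): x3.
Ratio test on column x3 — row 1: (16/25)/(1/25) = 16; row 2: (702/25)/(47/25) = 702/47; row 3: (11/5)/(1/5) = 11; row 4: (609/25)/(49/25) = 87/7. Minimum is 11 at row 3 (x1 leaves); pivot element 1/5.
After the second pivot the obj-row RHS is 536/25 − (-79/25)·11 = 281/5.

281/5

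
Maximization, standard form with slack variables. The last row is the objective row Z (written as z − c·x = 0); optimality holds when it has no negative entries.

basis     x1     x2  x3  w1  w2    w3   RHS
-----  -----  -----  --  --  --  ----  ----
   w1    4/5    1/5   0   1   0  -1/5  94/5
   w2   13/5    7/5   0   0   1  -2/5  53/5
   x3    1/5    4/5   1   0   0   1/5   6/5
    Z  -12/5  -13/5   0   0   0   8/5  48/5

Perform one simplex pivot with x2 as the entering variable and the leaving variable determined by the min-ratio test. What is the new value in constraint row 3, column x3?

5/4

Ratio test on column x2 — row 1: (94/5)/(1/5) = 94; row 2: (53/5)/(7/5) = 53/7; row 3: (6/5)/(4/5) = 3/2. Minimum is 3/2 at row 3 (x3 leaves); pivot element 4/5.
Divide row 3 by 4/5; eliminate column x2 from the other rows.
In the new row 3, the x3 entry is the old entry divided by the pivot: 1/(4/5) = 5/4.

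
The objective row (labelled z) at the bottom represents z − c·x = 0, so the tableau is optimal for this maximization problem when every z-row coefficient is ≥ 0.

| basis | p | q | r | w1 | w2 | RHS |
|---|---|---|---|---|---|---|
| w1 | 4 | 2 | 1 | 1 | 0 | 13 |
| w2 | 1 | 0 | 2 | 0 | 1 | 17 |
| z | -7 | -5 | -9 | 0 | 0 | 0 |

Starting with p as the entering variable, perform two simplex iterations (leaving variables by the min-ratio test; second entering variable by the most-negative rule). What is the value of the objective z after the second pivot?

Ratio test on column p — row 1: 13/4 = 13/4; row 2: 17/1 = 17. Minimum is 13/4 at row 1 (w1 leaves); pivot element 4.
Pivot on row 1; the z-row RHS becomes 0 − (-7)·(13/4) = 91/4.
Next entering variable (most negative z-row entry -29/4): r.
Ratio test on column r — row 1: (13/4)/(1/4) = 13; row 2: (55/4)/(7/4) = 55/7. Minimum is 55/7 at row 2 (w2 leaves); pivot element 7/4.
After the second pivot the z-row RHS is 91/4 − (-29/4)·(55/7) = 558/7.

558/7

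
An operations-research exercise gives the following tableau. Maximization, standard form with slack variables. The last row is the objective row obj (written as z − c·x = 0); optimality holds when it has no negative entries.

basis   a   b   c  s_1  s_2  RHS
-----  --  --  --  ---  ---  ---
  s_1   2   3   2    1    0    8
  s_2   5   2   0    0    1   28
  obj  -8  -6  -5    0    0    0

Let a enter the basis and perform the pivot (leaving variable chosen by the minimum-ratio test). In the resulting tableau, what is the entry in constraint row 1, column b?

3/2

Ratio test on column a — row 1: 8/2 = 4; row 2: 28/5 = 28/5. Minimum is 4 at row 1 (s_1 leaves); pivot element 2.
Divide row 1 by 2; eliminate column a from the other rows.
In the new row 1, the b entry is the old entry divided by the pivot: 3/2 = 3/2.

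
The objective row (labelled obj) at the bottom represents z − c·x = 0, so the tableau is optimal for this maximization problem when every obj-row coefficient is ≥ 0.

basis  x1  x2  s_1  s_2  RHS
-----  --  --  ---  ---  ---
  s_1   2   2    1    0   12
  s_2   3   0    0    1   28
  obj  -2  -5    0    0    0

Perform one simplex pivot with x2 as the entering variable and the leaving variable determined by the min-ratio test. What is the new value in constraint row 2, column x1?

3

Ratio test on column x2 — row 1: 12/2 = 6; row 2: entry 0 ≤ 0. Minimum is 6 at row 1 (s_1 leaves); pivot element 2.
Divide row 1 by 2; eliminate column x2 from the other rows.
Row 2 update in column x1: 3 − 0·1 = 3.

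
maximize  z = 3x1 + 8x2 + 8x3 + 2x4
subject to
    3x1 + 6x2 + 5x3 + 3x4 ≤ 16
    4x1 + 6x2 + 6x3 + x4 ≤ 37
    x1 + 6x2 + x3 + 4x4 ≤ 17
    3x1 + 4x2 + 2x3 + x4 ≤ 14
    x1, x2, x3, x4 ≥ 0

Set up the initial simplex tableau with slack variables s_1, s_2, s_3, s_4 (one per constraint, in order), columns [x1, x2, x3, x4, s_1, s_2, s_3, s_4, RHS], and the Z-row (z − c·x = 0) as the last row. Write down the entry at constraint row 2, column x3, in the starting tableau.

6

Constraint 2 has coefficient 6 on x3.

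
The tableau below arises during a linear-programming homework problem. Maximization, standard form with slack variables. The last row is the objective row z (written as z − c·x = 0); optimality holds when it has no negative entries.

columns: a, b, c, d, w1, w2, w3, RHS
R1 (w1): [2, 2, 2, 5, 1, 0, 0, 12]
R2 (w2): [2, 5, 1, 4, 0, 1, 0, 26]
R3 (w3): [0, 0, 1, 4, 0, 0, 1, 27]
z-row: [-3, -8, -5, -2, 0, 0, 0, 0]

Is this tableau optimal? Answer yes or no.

no

The z-row has a negative entry -8 in column b, so it is not optimal.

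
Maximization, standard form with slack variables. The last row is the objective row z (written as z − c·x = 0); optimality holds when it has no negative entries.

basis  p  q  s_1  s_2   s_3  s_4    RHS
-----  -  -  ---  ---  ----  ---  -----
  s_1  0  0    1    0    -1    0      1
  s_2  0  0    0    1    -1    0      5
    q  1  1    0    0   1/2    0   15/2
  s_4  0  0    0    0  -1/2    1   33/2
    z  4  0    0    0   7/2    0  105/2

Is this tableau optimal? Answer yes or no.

Every z-row coefficient is ≥ 0, so the tableau is optimal.

yes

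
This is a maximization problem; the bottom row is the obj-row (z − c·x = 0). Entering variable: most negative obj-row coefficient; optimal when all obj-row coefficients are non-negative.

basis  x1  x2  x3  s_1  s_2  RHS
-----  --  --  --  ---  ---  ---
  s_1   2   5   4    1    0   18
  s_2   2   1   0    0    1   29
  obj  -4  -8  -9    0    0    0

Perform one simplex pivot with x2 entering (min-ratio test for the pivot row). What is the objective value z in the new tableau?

Ratio test on column x2 — row 1: 18/5 = 18/5; row 2: 29/1 = 29. Minimum is 18/5 at row 1 (s_1 leaves); pivot element 5.
Pivot on row 1; the obj-row RHS becomes 0 − (-8)·(18/5) = 144/5.

144/5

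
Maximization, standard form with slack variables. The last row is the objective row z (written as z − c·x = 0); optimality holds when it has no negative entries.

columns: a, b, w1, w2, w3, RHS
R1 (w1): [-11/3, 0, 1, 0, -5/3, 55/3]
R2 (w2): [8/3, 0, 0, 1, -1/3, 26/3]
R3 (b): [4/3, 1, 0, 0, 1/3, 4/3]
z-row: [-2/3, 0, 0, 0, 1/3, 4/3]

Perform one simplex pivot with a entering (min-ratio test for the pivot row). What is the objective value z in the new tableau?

2

Ratio test on column a — row 1: entry -11/3 ≤ 0; row 2: (26/3)/(8/3) = 13/4; row 3: (4/3)/(4/3) = 1. Minimum is 1 at row 3 (b leaves); pivot element 4/3.
Pivot on row 3; the z-row RHS becomes 4/3 − (-2/3)·1 = 2.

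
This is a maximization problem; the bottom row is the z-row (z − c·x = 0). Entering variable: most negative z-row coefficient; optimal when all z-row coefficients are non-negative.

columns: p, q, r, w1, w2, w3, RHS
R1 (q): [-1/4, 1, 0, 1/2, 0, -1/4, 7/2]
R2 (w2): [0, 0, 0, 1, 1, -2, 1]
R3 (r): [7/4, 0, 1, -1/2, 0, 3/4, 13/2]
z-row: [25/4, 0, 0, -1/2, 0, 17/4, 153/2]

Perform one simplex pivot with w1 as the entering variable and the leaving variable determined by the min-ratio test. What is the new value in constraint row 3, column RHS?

Ratio test on column w1 — row 1: (7/2)/(1/2) = 7; row 2: 1/1 = 1; row 3: entry -1/2 ≤ 0. Minimum is 1 at row 2 (w2 leaves); pivot element 1.
Divide row 2 by 1; eliminate column w1 from the other rows.
Row 3 update in column RHS: 13/2 − (-1/2)·1 = 7.

7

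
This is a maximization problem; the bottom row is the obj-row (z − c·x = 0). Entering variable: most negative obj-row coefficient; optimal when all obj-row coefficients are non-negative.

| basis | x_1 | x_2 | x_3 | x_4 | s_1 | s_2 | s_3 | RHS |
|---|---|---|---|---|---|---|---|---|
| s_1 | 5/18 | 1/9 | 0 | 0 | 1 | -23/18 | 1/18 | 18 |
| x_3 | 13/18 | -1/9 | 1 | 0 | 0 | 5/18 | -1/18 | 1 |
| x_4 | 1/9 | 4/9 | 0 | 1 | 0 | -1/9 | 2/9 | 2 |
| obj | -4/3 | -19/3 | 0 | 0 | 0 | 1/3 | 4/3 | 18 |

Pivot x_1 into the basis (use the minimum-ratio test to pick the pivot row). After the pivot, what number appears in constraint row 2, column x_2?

Ratio test on column x_1 — row 1: 18/(5/18) = 324/5; row 2: 1/(13/18) = 18/13; row 3: 2/(1/9) = 18. Minimum is 18/13 at row 2 (x_3 leaves); pivot element 13/18.
Divide row 2 by 13/18; eliminate column x_1 from the other rows.
In the new row 2, the x_2 entry is the old entry divided by the pivot: (-1/9)/(13/18) = -2/13.

-2/13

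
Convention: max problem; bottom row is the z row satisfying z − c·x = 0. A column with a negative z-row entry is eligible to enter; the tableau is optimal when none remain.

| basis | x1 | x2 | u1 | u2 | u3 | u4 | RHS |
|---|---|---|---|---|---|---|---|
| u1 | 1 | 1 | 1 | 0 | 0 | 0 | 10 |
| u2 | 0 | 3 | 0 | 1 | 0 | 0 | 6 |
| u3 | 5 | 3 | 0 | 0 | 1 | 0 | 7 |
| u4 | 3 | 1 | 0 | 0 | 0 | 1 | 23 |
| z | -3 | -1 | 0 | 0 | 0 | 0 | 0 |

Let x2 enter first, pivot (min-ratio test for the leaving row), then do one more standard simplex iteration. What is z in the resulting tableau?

13/5

Ratio test on column x2 — row 1: 10/1 = 10; row 2: 6/3 = 2; row 3: 7/3 = 7/3; row 4: 23/1 = 23. Minimum is 2 at row 2 (u2 leaves); pivot element 3.
Pivot on row 2; the z-row RHS becomes 0 − (-1)·2 = 2.
Next entering variable (most negative z-row entry -3): x1.
Ratio test on column x1 — row 1: 8/1 = 8; row 2: entry 0 ≤ 0; row 3: 1/5 = 1/5; row 4: 21/3 = 7. Minimum is 1/5 at row 3 (u3 leaves); pivot element 5.
After the second pivot the z-row RHS is 2 − (-3)·(1/5) = 13/5.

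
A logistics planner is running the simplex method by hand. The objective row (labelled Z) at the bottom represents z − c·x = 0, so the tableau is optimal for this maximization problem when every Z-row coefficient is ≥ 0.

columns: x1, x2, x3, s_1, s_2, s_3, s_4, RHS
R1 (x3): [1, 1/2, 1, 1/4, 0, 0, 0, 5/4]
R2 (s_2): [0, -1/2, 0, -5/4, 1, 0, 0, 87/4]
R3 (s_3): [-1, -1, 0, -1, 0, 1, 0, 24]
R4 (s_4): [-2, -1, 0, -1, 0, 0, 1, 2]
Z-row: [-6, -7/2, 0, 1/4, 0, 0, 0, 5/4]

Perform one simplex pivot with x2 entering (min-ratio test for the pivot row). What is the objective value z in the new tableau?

Ratio test on column x2 — row 1: (5/4)/(1/2) = 5/2; row 2: entry -1/2 ≤ 0; row 3: entry -1 ≤ 0; row 4: entry -1 ≤ 0. Minimum is 5/2 at row 1 (x3 leaves); pivot element 1/2.
Pivot on row 1; the Z-row RHS becomes 5/4 − (-7/2)·(5/2) = 10.

10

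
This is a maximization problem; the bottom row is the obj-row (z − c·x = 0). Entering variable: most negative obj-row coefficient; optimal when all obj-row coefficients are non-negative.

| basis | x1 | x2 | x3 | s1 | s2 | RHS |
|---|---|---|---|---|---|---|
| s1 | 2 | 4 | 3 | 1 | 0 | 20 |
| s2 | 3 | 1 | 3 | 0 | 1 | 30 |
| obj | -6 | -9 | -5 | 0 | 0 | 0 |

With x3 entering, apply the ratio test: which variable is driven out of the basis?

Column x3 entries and ratios — s1: 20/3 = 20/3; s2: 30/3 = 10.
Smallest ratio is 20/3 in the row of s1, so s1 leaves.

s1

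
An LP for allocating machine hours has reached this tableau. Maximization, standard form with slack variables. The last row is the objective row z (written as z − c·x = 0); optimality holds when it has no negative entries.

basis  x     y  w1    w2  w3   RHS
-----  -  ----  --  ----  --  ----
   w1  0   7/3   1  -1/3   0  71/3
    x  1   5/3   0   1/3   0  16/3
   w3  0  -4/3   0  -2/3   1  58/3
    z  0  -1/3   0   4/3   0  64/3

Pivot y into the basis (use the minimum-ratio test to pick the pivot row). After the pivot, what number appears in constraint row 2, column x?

3/5

Ratio test on column y — row 1: (71/3)/(7/3) = 71/7; row 2: (16/3)/(5/3) = 16/5; row 3: entry -4/3 ≤ 0. Minimum is 16/5 at row 2 (x leaves); pivot element 5/3.
Divide row 2 by 5/3; eliminate column y from the other rows.
In the new row 2, the x entry is the old entry divided by the pivot: 1/(5/3) = 3/5.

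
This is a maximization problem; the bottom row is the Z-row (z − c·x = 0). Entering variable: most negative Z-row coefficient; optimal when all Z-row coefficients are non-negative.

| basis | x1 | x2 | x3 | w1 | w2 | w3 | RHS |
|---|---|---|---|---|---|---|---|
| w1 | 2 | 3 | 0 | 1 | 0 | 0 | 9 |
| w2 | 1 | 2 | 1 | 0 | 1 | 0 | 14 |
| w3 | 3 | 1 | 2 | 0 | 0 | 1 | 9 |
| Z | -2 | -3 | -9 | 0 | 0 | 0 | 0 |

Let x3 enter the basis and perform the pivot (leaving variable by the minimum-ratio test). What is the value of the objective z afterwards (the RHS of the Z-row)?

81/2

Ratio test on column x3 — row 1: entry 0 ≤ 0; row 2: 14/1 = 14; row 3: 9/2 = 9/2. Minimum is 9/2 at row 3 (w3 leaves); pivot element 2.
Pivot on row 3; the Z-row RHS becomes 0 − (-9)·(9/2) = 81/2.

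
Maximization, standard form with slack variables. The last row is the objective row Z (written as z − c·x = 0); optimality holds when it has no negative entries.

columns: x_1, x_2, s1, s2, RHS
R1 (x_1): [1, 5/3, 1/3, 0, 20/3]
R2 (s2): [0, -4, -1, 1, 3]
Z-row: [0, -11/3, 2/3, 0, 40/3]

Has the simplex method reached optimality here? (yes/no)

The Z-row has a negative entry -11/3 in column x_2, so it is not optimal.

no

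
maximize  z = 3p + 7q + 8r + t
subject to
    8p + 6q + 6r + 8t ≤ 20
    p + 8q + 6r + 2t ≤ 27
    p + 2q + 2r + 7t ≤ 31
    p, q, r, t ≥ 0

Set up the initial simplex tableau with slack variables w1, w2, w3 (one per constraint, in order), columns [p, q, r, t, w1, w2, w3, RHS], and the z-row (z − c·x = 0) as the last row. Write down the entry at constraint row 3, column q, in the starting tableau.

2

Constraint 3 has coefficient 2 on q.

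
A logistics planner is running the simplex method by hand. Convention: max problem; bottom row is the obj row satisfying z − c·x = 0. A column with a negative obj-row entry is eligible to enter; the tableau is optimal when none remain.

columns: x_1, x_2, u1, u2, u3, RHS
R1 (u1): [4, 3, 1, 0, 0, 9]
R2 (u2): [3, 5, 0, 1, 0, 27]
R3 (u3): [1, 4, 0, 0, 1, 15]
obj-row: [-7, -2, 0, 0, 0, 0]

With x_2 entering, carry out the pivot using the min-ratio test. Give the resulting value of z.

Ratio test on column x_2 — row 1: 9/3 = 3; row 2: 27/5 = 27/5; row 3: 15/4 = 15/4. Minimum is 3 at row 1 (u1 leaves); pivot element 3.
Pivot on row 1; the obj-row RHS becomes 0 − (-2)·3 = 6.

6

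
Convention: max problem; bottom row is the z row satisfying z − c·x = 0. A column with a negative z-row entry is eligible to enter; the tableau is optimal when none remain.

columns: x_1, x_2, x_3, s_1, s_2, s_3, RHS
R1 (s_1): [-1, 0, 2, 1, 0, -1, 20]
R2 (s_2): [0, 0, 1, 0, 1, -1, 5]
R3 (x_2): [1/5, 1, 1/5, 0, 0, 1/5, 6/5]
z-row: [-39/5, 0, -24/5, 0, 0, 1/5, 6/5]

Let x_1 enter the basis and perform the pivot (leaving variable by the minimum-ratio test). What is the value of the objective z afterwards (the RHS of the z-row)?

Ratio test on column x_1 — row 1: entry -1 ≤ 0; row 2: entry 0 ≤ 0; row 3: (6/5)/(1/5) = 6. Minimum is 6 at row 3 (x_2 leaves); pivot element 1/5.
Pivot on row 3; the z-row RHS becomes 6/5 − (-39/5)·6 = 48.

48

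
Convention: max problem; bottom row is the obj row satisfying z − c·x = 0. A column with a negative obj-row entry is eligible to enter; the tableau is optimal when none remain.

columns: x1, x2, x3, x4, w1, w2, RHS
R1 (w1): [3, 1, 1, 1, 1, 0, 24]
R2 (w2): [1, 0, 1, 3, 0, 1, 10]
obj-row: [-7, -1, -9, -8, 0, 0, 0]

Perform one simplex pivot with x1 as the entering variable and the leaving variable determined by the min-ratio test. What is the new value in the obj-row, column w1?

Ratio test on column x1 — row 1: 24/3 = 8; row 2: 10/1 = 10. Minimum is 8 at row 1 (w1 leaves); pivot element 3.
Divide row 1 by 3; eliminate column x1 from the other rows.
obj-row update in column w1: 0 − (-7)·(1/3) = 7/3.

7/3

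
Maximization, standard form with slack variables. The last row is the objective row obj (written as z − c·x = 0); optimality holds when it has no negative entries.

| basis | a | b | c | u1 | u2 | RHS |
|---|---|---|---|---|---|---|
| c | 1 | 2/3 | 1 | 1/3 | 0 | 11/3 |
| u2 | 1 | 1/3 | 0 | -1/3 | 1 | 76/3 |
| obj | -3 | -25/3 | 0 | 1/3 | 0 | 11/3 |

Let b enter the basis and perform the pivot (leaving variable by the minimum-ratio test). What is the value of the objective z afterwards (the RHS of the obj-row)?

99/2

Ratio test on column b — row 1: (11/3)/(2/3) = 11/2; row 2: (76/3)/(1/3) = 76. Minimum is 11/2 at row 1 (c leaves); pivot element 2/3.
Pivot on row 1; the obj-row RHS becomes 11/3 − (-25/3)·(11/2) = 99/2.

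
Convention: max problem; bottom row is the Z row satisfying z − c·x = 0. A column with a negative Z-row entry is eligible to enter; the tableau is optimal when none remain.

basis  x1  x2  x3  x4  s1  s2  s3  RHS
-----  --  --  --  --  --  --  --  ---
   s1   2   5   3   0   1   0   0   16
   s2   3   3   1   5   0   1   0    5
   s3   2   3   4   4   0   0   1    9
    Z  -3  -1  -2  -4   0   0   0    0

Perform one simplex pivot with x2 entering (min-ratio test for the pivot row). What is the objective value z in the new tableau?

5/3

Ratio test on column x2 — row 1: 16/5 = 16/5; row 2: 5/3 = 5/3; row 3: 9/3 = 3. Minimum is 5/3 at row 2 (s2 leaves); pivot element 3.
Pivot on row 2; the Z-row RHS becomes 0 − (-1)·(5/3) = 5/3.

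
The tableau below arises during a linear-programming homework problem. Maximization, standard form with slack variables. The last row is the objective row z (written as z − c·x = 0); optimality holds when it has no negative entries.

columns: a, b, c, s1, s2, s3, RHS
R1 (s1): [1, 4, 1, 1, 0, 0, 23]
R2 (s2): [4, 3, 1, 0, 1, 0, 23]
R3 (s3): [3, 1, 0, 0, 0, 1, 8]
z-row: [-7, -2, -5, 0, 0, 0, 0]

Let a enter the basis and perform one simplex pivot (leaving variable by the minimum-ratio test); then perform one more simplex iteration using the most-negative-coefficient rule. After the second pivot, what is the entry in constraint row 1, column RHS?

Ratio test on column a — row 1: 23/1 = 23; row 2: 23/4 = 23/4; row 3: 8/3 = 8/3. Minimum is 8/3 at row 3 (s3 leaves); pivot element 3.
Divide row 3 by 3; eliminate column a from the other rows.
Second iteration: most negative z-row entry is -5 in column c, so c enters.
Ratio test on column c — row 1: (61/3)/1 = 61/3; row 2: (37/3)/1 = 37/3; row 3: entry 0 ≤ 0. Minimum is 37/3 at row 2 (s2 leaves); pivot element 1.
Divide row 2 by 1; eliminate column c from the other rows.
After both pivots, the entry at constraint row 1, column RHS is 8.

8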